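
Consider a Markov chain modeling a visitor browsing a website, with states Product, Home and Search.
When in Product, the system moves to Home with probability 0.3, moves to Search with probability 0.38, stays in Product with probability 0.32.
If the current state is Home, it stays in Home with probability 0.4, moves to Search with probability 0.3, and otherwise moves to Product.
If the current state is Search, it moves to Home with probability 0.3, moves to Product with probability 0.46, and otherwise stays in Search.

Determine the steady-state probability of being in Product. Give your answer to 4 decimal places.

0.3567

Let the stationary distribution be π with π = πP and π_1 + π_2 + π_3 = 1.
π_1 = 0.32·π_1 + 0.3·π_2 + 0.46·π_3
π_2 = 0.3·π_1 + 0.4·π_2 + 0.3·π_3
Solving with the normalization constraint gives π = (0.3567, 0.3333, 0.3099).
So the stationary probability of Product is 0.3567.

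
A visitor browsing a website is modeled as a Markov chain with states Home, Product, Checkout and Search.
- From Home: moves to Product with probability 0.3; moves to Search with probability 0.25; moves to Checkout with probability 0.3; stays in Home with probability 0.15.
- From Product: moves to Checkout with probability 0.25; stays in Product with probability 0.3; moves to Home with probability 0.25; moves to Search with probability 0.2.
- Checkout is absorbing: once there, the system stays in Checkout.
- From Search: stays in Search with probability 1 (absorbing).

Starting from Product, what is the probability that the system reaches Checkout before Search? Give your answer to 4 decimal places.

0.5529

Let h(s) be the probability of absorption at Checkout starting from transient state s. Then h(Checkout) = 1 and h(Search) = 0. By first-step analysis:
h(Home) = 0.15·h(Home) + 0.3·h(Product) + 0.3·1 + 0.25·0
h(Product) = 0.25·h(Home) + 0.3·h(Product) + 0.25·1 + 0.2·0
Solving: h(Home) = 0.5481, h(Product) = 0.5529.
Starting from Product, the probability is 0.5529.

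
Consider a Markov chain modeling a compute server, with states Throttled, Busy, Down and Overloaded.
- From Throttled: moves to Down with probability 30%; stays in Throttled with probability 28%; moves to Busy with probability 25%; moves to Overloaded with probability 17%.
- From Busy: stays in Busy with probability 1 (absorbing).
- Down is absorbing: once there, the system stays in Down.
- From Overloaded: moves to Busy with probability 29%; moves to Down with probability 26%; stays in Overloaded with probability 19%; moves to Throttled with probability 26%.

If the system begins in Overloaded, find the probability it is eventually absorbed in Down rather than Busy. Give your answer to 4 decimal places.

Let h(s) be the probability of absorption at Down starting from transient state s. Then h(Down) = 1 and h(Busy) = 0. By first-step analysis:
h(Throttled) = 0.28·h(Throttled) + 0.25·0 + 0.3·1 + 0.17·h(Overloaded)
h(Overloaded) = 0.26·h(Throttled) + 0.29·0 + 0.26·1 + 0.19·h(Overloaded)
Solving: h(Throttled) = 0.5328, h(Overloaded) = 0.4920.
Starting from Overloaded, the probability is 0.4920.

0.4920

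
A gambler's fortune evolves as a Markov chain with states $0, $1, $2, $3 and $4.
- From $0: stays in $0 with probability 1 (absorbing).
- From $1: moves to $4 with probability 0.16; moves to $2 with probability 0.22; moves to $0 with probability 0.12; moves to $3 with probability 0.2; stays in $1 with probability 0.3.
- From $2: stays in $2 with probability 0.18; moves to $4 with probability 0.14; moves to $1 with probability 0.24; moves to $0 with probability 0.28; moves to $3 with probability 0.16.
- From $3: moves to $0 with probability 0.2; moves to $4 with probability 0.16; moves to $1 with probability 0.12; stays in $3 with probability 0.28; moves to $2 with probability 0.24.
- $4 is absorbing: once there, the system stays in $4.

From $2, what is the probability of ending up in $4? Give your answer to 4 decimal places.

Let h(s) be the probability of absorption at $4 starting from transient state s. Then h($4) = 1 and h($0) = 0. By first-step analysis:
h($1) = 0.12·0 + 0.3·h($1) + 0.22·h($2) + 0.2·h($3) + 0.16·1
h($2) = 0.28·0 + 0.24·h($1) + 0.18·h($2) + 0.16·h($3) + 0.14·1
h($3) = 0.2·0 + 0.12·h($1) + 0.24·h($2) + 0.28·h($3) + 0.16·1
Solving: h($1) = 0.4764, h($2) = 0.3947, h($3) = 0.4332.
Starting from $2, the probability is 0.3947.

0.3947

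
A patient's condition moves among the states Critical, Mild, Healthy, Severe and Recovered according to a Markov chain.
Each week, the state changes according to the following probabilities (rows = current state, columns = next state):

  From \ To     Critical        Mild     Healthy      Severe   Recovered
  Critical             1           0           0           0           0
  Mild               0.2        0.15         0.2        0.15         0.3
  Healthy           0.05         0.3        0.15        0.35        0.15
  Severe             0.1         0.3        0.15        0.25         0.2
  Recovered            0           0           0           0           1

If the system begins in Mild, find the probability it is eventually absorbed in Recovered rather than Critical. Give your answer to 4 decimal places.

0.6236

Let h(s) be the probability of absorption at Recovered starting from transient state s. Then h(Recovered) = 1 and h(Critical) = 0. By first-step analysis:
h(Mild) = 0.2·0 + 0.15·h(Mild) + 0.2·h(Healthy) + 0.15·h(Severe) + 0.3·1
h(Healthy) = 0.05·0 + 0.3·h(Mild) + 0.15·h(Healthy) + 0.35·h(Severe) + 0.15·1
h(Severe) = 0.1·0 + 0.3·h(Mild) + 0.15·h(Healthy) + 0.25·h(Severe) + 0.2·1
Solving: h(Mild) = 0.6236, h(Healthy) = 0.6638, h(Severe) = 0.6489.
Starting from Mild, the probability is 0.6236.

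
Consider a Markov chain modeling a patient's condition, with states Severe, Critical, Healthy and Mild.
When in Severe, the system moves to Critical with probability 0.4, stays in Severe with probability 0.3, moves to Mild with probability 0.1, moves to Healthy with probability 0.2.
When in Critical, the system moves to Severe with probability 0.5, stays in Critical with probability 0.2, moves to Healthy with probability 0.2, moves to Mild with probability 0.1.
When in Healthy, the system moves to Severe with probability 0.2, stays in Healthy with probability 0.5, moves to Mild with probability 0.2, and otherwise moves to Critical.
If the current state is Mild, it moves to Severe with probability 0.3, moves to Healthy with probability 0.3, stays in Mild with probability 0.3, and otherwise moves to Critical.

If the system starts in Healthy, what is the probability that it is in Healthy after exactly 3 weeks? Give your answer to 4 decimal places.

0.3300

Propagate the distribution vector 3 weeks from Healthy.
After 0 weeks: (0.0000, 0.0000, 1.0000, 0.0000)
After 1 week: (0.2000, 0.1000, 0.5000, 0.2000)
After 2 weeks: (0.2700, 0.1700, 0.3700, 0.1900)
After 3 weeks: (0.2970, 0.1980, 0.3300, 0.1750)
P(in Healthy after 3 weeks) = 0.3300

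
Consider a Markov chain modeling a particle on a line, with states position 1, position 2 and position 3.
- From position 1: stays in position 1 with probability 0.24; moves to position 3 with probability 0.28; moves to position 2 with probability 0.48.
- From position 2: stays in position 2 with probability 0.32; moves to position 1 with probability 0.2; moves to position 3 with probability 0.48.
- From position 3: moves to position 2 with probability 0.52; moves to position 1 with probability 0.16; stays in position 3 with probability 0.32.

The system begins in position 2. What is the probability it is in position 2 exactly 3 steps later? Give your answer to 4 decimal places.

Propagate the distribution vector 3 steps from position 2.
After 0 steps: (0.0000, 1.0000, 0.0000)
After 1 step: (0.2000, 0.3200, 0.4800)
After 2 steps: (0.1888, 0.4480, 0.3632)
After 3 steps: (0.1930, 0.4228, 0.3841)
P(in position 2 after 3 steps) = 0.4228

0.4228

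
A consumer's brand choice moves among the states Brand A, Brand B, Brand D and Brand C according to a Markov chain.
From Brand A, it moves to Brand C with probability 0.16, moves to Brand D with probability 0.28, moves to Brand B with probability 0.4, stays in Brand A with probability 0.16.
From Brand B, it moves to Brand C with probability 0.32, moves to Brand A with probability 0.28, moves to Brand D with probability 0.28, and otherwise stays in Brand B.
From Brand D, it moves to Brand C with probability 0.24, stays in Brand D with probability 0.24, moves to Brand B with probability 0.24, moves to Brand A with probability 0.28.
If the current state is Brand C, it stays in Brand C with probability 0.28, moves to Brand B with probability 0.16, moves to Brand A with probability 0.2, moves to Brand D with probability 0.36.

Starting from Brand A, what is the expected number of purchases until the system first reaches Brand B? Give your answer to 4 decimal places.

Let t(s) be the expected number of purchases to first reach Brand B from state s, with t(Brand B) = 0. Conditioning on the first purchase:
t(Brand A) = 1 + 0.16·t(Brand A) + 0.28·t(Brand D) + 0.16·t(Brand C)
t(Brand D) = 1 + 0.28·t(Brand A) + 0.24·t(Brand D) + 0.24·t(Brand C)
t(Brand C) = 1 + 0.2·t(Brand A) + 0.36·t(Brand D) + 0.28·t(Brand C)
Solving: t(Brand A) = 3.2840, t(Brand D) = 3.8622, t(Brand C) = 4.2322.
Expected purchases from Brand A to Brand B: 3.2840.

3.2840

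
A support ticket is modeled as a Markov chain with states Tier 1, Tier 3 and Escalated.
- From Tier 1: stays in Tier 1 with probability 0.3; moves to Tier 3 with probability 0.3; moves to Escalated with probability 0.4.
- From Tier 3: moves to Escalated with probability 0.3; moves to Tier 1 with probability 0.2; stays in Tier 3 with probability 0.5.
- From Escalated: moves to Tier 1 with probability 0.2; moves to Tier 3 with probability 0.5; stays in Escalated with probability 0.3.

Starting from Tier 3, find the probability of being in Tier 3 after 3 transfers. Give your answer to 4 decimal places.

Propagate the distribution vector 3 transfers from Tier 3.
After 0 transfers: (0.0000, 1.0000, 0.0000)
After 1 transfer: (0.2000, 0.5000, 0.3000)
After 2 transfers: (0.2200, 0.4600, 0.3200)
After 3 transfers: (0.2220, 0.4560, 0.3220)
P(in Tier 3 after 3 transfers) = 0.4560

0.4560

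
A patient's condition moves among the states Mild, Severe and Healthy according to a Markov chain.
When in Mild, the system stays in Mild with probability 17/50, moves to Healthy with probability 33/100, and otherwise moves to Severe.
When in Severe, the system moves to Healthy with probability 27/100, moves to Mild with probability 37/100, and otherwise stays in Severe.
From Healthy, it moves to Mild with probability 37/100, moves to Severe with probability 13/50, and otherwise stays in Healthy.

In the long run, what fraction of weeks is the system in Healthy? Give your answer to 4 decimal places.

Let the stationary distribution be π with π = πP and π_1 + π_2 + π_3 = 1.
π_1 = 0.34·π_1 + 0.37·π_2 + 0.37·π_3
π_2 = 0.33·π_1 + 0.36·π_2 + 0.26·π_3
Solving with the normalization constraint gives π = (0.3592, 0.3168, 0.3239).
So the stationary probability of Healthy is 0.3239.

0.3239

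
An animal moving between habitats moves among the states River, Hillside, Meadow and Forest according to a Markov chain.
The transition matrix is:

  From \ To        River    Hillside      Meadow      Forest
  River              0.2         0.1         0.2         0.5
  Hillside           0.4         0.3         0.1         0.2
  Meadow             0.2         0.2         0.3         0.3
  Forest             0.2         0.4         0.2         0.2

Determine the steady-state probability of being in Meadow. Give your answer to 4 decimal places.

Let the stationary distribution be π with π = πP and π_1 + π_2 + π_3 + π_4 = 1.
π_1 = 0.2·π_1 + 0.4·π_2 + 0.2·π_3 + 0.2·π_4
π_2 = 0.1·π_1 + 0.3·π_2 + 0.2·π_3 + 0.4·π_4
π_3 = 0.2·π_1 + 0.1·π_2 + 0.3·π_3 + 0.2·π_4
Solving with the normalization constraint gives π = (0.2520, 0.2598, 0.1934, 0.2949).
So the stationary probability of Meadow is 0.1934.

0.1934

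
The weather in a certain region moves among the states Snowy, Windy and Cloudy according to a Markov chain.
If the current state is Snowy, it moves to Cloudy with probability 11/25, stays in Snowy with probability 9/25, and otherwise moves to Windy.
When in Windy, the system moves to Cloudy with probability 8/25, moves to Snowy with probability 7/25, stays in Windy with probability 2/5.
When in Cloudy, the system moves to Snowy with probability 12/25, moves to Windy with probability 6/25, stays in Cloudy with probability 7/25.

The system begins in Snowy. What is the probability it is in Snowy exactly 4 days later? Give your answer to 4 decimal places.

Propagate the distribution vector 4 days from Snowy.
After 0 days: (1.0000, 0.0000, 0.0000)
After 1 day: (0.3600, 0.2000, 0.4400)
After 2 days: (0.3968, 0.2576, 0.3456)
After 3 days: (0.3809, 0.2653, 0.3538)
After 4 days: (0.3812, 0.2672, 0.3516)
P(in Snowy after 4 days) = 0.3812

0.3812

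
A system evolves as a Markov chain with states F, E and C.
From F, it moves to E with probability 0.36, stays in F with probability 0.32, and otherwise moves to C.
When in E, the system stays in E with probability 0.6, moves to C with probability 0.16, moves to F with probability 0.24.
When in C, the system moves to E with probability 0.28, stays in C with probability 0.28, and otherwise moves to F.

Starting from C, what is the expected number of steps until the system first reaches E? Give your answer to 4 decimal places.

3.2110

Let t(s) be the expected number of steps to first reach E from state s, with t(E) = 0. Conditioning on the first step:
t(F) = 1 + 0.32·t(F) + 0.32·t(C)
t(C) = 1 + 0.44·t(F) + 0.28·t(C)
Solving: t(F) = 2.9817, t(C) = 3.2110.
Expected steps from C to E: 3.2110.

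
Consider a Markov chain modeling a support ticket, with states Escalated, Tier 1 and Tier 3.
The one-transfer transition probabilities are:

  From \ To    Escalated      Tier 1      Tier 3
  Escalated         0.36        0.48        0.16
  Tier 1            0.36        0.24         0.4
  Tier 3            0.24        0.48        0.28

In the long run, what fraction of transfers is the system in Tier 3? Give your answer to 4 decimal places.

Let the stationary distribution be π with π = πP and π_1 + π_2 + π_3 = 1.
π_1 = 0.36·π_1 + 0.36·π_2 + 0.24·π_3
π_2 = 0.48·π_1 + 0.24·π_2 + 0.48·π_3
Solving with the normalization constraint gives π = (0.3255, 0.3871, 0.2874).
So the stationary probability of Tier 3 is 0.2874.

0.2874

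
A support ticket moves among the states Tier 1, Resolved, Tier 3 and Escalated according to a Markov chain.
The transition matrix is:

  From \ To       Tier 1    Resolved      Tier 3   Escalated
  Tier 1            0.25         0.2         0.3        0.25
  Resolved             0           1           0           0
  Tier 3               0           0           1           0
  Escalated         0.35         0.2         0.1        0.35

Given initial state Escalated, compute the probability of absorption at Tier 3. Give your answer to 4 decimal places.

Let h(s) be the probability of absorption at Tier 3 starting from transient state s. Then h(Tier 3) = 1 and h(Resolved) = 0. By first-step analysis:
h(Tier 1) = 0.25·h(Tier 1) + 0.2·0 + 0.3·1 + 0.25·h(Escalated)
h(Escalated) = 0.35·h(Tier 1) + 0.2·0 + 0.1·1 + 0.35·h(Escalated)
Solving: h(Tier 1) = 0.5500, h(Escalated) = 0.4500.
Starting from Escalated, the probability is 0.4500.

0.4500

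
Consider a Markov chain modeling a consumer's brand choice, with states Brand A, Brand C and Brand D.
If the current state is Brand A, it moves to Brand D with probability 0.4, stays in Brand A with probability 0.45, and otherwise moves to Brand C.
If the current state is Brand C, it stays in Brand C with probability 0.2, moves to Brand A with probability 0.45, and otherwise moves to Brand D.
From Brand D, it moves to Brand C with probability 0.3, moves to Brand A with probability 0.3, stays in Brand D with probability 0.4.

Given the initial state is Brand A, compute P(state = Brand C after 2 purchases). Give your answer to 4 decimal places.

Sum over the intermediate state after 1 purchase:
P = P(Brand A→Brand A)·P(Brand A→Brand C) + P(Brand A→Brand C)·P(Brand C→Brand C) + P(Brand A→Brand D)·P(Brand D→Brand C)
  = 0.45×0.15 + 0.15×0.2 + 0.4×0.3
  = 0.0675 + 0.0300 + 0.1200 = 0.2175

0.2175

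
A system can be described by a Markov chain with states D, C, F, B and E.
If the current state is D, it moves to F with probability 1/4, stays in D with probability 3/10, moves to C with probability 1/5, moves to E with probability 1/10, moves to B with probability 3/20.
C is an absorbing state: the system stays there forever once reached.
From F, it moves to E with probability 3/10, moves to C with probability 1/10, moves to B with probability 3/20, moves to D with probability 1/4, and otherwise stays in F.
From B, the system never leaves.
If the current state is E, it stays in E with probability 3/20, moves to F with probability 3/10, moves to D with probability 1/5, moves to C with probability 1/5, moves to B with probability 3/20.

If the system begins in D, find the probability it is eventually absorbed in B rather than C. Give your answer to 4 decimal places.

0.4609

Let h(s) be the probability of absorption at B starting from transient state s. Then h(B) = 1 and h(C) = 0. By first-step analysis:
h(D) = 0.3·h(D) + 0.2·0 + 0.25·h(F) + 0.15·1 + 0.1·h(E)
h(F) = 0.25·h(D) + 0.1·0 + 0.2·h(F) + 0.15·1 + 0.3·h(E)
h(E) = 0.2·h(D) + 0.2·0 + 0.3·h(F) + 0.15·1 + 0.15·h(E)
Solving: h(D) = 0.4609, h(F) = 0.5053, h(E) = 0.4632.
Starting from D, the probability is 0.4609.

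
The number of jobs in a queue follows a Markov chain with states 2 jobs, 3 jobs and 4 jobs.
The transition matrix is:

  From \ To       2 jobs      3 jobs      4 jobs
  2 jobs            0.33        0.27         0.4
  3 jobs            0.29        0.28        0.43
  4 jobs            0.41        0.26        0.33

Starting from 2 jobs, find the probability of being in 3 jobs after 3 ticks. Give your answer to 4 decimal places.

0.2689

Propagate the distribution vector 3 ticks from 2 jobs.
After 0 ticks: (1.0000, 0.0000, 0.0000)
After 1 tick: (0.3300, 0.2700, 0.4000)
After 2 ticks: (0.3512, 0.2687, 0.3801)
After 3 ticks: (0.3497, 0.2689, 0.3815)
P(in 3 jobs after 3 ticks) = 0.2689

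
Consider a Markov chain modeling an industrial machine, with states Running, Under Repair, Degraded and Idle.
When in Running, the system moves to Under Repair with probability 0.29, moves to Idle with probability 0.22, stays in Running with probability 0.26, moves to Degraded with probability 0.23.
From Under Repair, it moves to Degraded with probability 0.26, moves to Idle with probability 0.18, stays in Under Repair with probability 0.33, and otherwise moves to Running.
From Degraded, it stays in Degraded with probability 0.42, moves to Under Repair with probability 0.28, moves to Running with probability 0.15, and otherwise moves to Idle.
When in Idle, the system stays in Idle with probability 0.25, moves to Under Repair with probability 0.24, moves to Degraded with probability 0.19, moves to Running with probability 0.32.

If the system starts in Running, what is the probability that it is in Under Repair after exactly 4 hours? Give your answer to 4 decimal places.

Propagate the distribution vector 4 hours from Running.
After 0 hours: (1.0000, 0.0000, 0.0000, 0.0000)
After 1 hour: (0.2600, 0.2900, 0.2300, 0.2200)
After 2 hours: (0.2392, 0.2883, 0.2736, 0.1989)
After 3 hours: (0.2332, 0.2889, 0.2827, 0.1953)
After 4 hours: (0.2320, 0.2890, 0.2846, 0.1945)
P(in Under Repair after 4 hours) = 0.2890

0.2890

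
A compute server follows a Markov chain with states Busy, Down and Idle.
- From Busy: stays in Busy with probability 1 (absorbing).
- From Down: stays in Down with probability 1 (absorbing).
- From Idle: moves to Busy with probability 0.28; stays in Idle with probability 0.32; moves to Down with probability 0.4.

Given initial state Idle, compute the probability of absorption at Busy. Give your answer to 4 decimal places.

0.4118

Let h(s) be the probability of absorption at Busy starting from transient state s. Then h(Busy) = 1 and h(Down) = 0. By first-step analysis:
h(Idle) = 0.28·1 + 0.4·0 + 0.32·h(Idle)
Solving: h(Idle) = 0.4118.
Starting from Idle, the probability is 0.4118.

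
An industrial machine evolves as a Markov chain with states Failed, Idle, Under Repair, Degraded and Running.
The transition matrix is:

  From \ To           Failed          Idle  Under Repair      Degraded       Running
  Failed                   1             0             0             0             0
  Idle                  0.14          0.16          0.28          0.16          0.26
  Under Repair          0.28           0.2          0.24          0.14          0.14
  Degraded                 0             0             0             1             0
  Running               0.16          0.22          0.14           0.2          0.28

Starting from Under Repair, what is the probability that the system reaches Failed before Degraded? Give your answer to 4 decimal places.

Let h(s) be the probability of absorption at Failed starting from transient state s. Then h(Failed) = 1 and h(Degraded) = 0. By first-step analysis:
h(Idle) = 0.14·1 + 0.16·h(Idle) + 0.28·h(Under Repair) + 0.16·0 + 0.26·h(Running)
h(Under Repair) = 0.28·1 + 0.2·h(Idle) + 0.24·h(Under Repair) + 0.14·0 + 0.14·h(Running)
h(Running) = 0.16·1 + 0.22·h(Idle) + 0.14·h(Under Repair) + 0.2·0 + 0.28·h(Running)
Solving: h(Idle) = 0.5194, h(Under Repair) = 0.5966, h(Running) = 0.4969.
Starting from Under Repair, the probability is 0.5966.

0.5966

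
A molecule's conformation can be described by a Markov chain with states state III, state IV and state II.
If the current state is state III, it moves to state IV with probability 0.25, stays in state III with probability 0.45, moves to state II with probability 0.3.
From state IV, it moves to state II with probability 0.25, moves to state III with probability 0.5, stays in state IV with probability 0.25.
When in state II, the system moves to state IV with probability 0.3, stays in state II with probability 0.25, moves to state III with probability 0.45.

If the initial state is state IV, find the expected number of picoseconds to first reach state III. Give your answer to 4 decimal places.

Let t(s) be the expected number of picoseconds to first reach state III from state s, with t(state III) = 0. Conditioning on the first picosecond:
t(state IV) = 1 + 0.25·t(state IV) + 0.25·t(state II)
t(state II) = 1 + 0.3·t(state IV) + 0.25·t(state II)
Solving: t(state IV) = 2.0513, t(state II) = 2.1538.
Expected picoseconds from state IV to state III: 2.0513.

2.0513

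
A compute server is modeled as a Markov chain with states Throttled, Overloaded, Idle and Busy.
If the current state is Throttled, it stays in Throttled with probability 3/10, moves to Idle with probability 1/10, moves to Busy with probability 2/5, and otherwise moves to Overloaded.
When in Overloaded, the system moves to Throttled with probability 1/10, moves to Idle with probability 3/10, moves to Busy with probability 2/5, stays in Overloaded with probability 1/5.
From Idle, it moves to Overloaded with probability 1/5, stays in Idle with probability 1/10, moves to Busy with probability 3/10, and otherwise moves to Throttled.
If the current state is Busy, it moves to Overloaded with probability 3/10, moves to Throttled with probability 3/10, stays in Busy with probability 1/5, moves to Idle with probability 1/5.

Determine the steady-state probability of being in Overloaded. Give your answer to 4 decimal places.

Let the stationary distribution be π with π = πP and π_1 + π_2 + π_3 + π_4 = 1.
π_1 = 0.3·π_1 + 0.1·π_2 + 0.4·π_3 + 0.3·π_4
π_2 = 0.2·π_1 + 0.2·π_2 + 0.2·π_3 + 0.3·π_4
π_3 = 0.1·π_1 + 0.3·π_2 + 0.1·π_3 + 0.2·π_4
Solving with the normalization constraint gives π = (0.2715, 0.2318, 0.1782, 0.3185).
So the stationary probability of Overloaded is 0.2318.

0.2318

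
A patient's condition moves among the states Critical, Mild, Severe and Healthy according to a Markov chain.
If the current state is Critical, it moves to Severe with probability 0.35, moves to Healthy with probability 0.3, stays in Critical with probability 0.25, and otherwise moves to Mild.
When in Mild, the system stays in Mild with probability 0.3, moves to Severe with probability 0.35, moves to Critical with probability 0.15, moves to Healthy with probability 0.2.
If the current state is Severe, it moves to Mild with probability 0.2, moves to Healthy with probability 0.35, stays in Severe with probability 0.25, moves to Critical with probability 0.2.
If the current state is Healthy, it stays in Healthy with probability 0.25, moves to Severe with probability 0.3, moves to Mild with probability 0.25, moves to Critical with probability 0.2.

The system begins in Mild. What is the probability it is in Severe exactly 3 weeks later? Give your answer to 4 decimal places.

0.3056

Propagate the distribution vector 3 weeks from Mild.
After 0 weeks: (0.0000, 1.0000, 0.0000, 0.0000)
After 1 week: (0.1500, 0.3000, 0.3500, 0.2000)
After 2 weeks: (0.1925, 0.2250, 0.3050, 0.2775)
After 3 weeks: (0.1984, 0.2171, 0.3056, 0.2789)
P(in Severe after 3 weeks) = 0.3056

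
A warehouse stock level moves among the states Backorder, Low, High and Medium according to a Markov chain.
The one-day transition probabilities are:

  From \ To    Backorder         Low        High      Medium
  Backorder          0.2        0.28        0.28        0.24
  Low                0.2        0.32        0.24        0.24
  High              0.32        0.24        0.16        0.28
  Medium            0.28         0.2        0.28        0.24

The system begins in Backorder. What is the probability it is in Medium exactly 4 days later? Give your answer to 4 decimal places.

0.2497

Propagate the distribution vector 4 days from Backorder.
After 0 days: (1.0000, 0.0000, 0.0000, 0.0000)
After 1 day: (0.2000, 0.2800, 0.2800, 0.2400)
After 2 days: (0.2528, 0.2608, 0.2352, 0.2512)
After 3 days: (0.2483, 0.2609, 0.2413, 0.2494)
After 4 days: (0.2489, 0.2608, 0.2406, 0.2497)
P(in Medium after 4 days) = 0.2497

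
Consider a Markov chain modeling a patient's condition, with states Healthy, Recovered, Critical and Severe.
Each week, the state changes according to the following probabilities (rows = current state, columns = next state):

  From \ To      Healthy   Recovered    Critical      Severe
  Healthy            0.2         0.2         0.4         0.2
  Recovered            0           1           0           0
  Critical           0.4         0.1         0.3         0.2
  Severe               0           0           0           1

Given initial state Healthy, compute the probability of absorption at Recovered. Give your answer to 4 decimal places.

Let h(s) be the probability of absorption at Recovered starting from transient state s. Then h(Recovered) = 1 and h(Severe) = 0. By first-step analysis:
h(Healthy) = 0.2·h(Healthy) + 0.2·1 + 0.4·h(Critical) + 0.2·0
h(Critical) = 0.4·h(Healthy) + 0.1·1 + 0.3·h(Critical) + 0.2·0
Solving: h(Healthy) = 0.4500, h(Critical) = 0.4000.
Starting from Healthy, the probability is 0.4500.

0.4500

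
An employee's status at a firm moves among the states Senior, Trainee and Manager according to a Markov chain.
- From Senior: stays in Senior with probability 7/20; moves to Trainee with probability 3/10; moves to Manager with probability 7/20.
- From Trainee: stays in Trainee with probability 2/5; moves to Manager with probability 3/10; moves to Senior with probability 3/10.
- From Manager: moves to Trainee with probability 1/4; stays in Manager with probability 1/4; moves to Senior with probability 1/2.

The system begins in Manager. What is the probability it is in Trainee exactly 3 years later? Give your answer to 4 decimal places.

Propagate the distribution vector 3 years from Manager.
After 0 years: (0.0000, 0.0000, 1.0000)
After 1 year: (0.5000, 0.2500, 0.2500)
After 2 years: (0.3750, 0.3125, 0.3125)
After 3 years: (0.3813, 0.3156, 0.3031)
P(in Trainee after 3 years) = 0.3156

0.3156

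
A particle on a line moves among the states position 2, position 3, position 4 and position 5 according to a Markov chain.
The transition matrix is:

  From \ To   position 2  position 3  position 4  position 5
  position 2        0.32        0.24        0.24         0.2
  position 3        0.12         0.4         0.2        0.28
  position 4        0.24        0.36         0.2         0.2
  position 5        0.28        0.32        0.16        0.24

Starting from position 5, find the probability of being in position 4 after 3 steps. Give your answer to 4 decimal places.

0.1999

Propagate the distribution vector 3 steps from position 5.
After 0 steps: (0.0000, 0.0000, 0.0000, 1.0000)
After 1 step: (0.2800, 0.3200, 0.1600, 0.2400)
After 2 steps: (0.2336, 0.3296, 0.2016, 0.2352)
After 3 steps: (0.2285, 0.3357, 0.1999, 0.2358)
P(in position 4 after 3 steps) = 0.1999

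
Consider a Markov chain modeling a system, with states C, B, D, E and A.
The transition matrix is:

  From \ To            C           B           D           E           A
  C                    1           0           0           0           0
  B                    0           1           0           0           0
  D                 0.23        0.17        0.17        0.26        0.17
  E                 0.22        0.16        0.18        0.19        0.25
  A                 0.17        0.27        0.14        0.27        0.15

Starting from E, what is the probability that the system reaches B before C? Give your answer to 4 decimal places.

Let h(s) be the probability of absorption at B starting from transient state s. Then h(B) = 1 and h(C) = 0. By first-step analysis:
h(D) = 0.23·0 + 0.17·1 + 0.17·h(D) + 0.26·h(E) + 0.17·h(A)
h(E) = 0.22·0 + 0.16·1 + 0.18·h(D) + 0.19·h(E) + 0.25·h(A)
h(A) = 0.17·0 + 0.27·1 + 0.14·h(D) + 0.27·h(E) + 0.15·h(A)
Solving: h(D) = 0.4624, h(E) = 0.4677, h(A) = 0.5424.
Starting from E, the probability is 0.4677.

0.4677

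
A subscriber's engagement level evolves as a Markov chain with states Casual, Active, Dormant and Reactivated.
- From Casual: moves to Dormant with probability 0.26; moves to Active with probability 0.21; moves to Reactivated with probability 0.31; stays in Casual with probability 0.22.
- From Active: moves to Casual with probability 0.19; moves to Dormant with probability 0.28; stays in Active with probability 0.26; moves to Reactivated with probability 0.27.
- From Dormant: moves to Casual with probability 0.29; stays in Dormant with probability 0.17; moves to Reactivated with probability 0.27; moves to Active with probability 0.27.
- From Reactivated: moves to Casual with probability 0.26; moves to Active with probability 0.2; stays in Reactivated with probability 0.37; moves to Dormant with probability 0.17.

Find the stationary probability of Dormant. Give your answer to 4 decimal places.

0.2171

Let the stationary distribution be π with π = πP and π_1 + π_2 + π_3 + π_4 = 1.
π_1 = 0.22·π_1 + 0.19·π_2 + 0.29·π_3 + 0.26·π_4
π_2 = 0.21·π_1 + 0.26·π_2 + 0.27·π_3 + 0.2·π_4
π_3 = 0.26·π_1 + 0.28·π_2 + 0.17·π_3 + 0.17·π_4
Solving with the normalization constraint gives π = (0.2407, 0.2315, 0.2171, 0.3107).
So the stationary probability of Dormant is 0.2171.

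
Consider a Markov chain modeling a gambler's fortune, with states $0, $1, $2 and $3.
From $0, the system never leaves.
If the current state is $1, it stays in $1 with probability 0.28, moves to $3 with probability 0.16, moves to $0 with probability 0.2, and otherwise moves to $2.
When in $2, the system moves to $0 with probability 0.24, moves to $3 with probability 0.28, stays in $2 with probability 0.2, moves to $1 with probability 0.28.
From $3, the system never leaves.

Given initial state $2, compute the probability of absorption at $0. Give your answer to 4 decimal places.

0.4815

Let h(s) be the probability of absorption at $0 starting from transient state s. Then h($0) = 1 and h($3) = 0. By first-step analysis:
h($1) = 0.2·1 + 0.28·h($1) + 0.36·h($2) + 0.16·0
h($2) = 0.24·1 + 0.28·h($1) + 0.2·h($2) + 0.28·0
Solving: h($1) = 0.5185, h($2) = 0.4815.
Starting from $2, the probability is 0.4815.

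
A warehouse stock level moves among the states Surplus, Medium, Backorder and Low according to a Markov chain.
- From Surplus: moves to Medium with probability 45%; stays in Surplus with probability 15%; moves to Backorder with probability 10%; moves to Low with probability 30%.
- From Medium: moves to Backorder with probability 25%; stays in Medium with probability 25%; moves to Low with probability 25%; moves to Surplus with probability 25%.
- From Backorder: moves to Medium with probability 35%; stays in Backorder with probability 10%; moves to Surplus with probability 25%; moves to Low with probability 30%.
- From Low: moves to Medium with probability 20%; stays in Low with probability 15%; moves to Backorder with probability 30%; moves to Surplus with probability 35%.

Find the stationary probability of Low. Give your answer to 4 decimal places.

Let the stationary distribution be π with π = πP and π_1 + π_2 + π_3 + π_4 = 1.
π_1 = 0.15·π_1 + 0.25·π_2 + 0.25·π_3 + 0.35·π_4
π_2 = 0.45·π_1 + 0.25·π_2 + 0.35·π_3 + 0.2·π_4
π_3 = 0.1·π_1 + 0.25·π_2 + 0.1·π_3 + 0.3·π_4
Solving with the normalization constraint gives π = (0.2498, 0.3071, 0.1956, 0.2475).
So the stationary probability of Low is 0.2475.

0.2475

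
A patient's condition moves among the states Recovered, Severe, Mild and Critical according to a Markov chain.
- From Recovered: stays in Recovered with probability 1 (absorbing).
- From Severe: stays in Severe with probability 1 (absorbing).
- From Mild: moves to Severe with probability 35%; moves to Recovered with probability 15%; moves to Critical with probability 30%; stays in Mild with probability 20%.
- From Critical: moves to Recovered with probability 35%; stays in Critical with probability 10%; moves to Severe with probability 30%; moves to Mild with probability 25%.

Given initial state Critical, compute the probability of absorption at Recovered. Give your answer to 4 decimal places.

0.4922

Let h(s) be the probability of absorption at Recovered starting from transient state s. Then h(Recovered) = 1 and h(Severe) = 0. By first-step analysis:
h(Mild) = 0.15·1 + 0.35·0 + 0.2·h(Mild) + 0.3·h(Critical)
h(Critical) = 0.35·1 + 0.3·0 + 0.25·h(Mild) + 0.1·h(Critical)
Solving: h(Mild) = 0.3721, h(Critical) = 0.4922.
Starting from Critical, the probability is 0.4922.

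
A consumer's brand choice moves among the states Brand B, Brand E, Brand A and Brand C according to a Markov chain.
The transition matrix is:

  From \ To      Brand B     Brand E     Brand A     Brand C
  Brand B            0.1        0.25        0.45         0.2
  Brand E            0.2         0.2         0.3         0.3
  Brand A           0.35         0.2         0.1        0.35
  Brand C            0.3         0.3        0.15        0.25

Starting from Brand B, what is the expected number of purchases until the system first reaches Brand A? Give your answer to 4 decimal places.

2.9277

Let t(s) be the expected number of purchases to first reach Brand A from state s, with t(Brand A) = 0. Conditioning on the first purchase:
t(Brand B) = 1 + 0.1·t(Brand B) + 0.25·t(Brand E) + 0.2·t(Brand C)
t(Brand E) = 1 + 0.2·t(Brand B) + 0.2·t(Brand E) + 0.3·t(Brand C)
t(Brand C) = 1 + 0.3·t(Brand B) + 0.3·t(Brand E) + 0.25·t(Brand C)
Solving: t(Brand B) = 2.9277, t(Brand E) = 3.4366, t(Brand C) = 3.8791.
Expected purchases from Brand B to Brand A: 2.9277.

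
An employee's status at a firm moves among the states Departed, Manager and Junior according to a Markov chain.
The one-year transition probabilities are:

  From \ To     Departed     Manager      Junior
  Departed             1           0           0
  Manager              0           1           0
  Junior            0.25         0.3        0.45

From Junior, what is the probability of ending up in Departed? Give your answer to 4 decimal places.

Let h(s) be the probability of absorption at Departed starting from transient state s. Then h(Departed) = 1 and h(Manager) = 0. By first-step analysis:
h(Junior) = 0.25·1 + 0.3·0 + 0.45·h(Junior)
Solving: h(Junior) = 0.4545.
Starting from Junior, the probability is 0.4545.

0.4545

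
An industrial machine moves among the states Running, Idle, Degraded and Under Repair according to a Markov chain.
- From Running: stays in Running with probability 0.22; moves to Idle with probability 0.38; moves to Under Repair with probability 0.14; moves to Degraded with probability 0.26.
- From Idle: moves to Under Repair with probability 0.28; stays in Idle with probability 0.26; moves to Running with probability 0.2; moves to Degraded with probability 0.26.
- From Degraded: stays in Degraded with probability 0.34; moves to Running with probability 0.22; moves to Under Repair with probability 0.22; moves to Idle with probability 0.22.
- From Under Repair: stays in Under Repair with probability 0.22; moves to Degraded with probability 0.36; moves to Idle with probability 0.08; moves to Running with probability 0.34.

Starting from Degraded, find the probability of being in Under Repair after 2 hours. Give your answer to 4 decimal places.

0.2156

Propagate the distribution vector 2 hours from Degraded.
After 0 hours: (0.0000, 0.0000, 1.0000, 0.0000)
After 1 hour: (0.2200, 0.2200, 0.3400, 0.2200)
After 2 hours: (0.2420, 0.2332, 0.3092, 0.2156)
P(in Under Repair after 2 hours) = 0.2156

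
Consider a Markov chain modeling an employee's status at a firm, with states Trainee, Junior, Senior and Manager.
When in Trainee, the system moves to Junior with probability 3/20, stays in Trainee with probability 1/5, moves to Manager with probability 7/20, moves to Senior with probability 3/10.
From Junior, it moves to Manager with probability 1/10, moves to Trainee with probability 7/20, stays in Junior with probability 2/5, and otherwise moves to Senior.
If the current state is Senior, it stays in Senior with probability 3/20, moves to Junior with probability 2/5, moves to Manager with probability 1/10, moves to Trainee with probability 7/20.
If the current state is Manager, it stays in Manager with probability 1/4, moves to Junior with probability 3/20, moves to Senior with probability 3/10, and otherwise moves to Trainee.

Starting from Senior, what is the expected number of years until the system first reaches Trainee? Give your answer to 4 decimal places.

Let t(s) be the expected number of years to first reach Trainee from state s, with t(Trainee) = 0. Conditioning on the first year:
t(Junior) = 1 + 0.4·t(Junior) + 0.15·t(Senior) + 0.1·t(Manager)
t(Senior) = 1 + 0.4·t(Junior) + 0.15·t(Senior) + 0.1·t(Manager)
t(Manager) = 1 + 0.15·t(Junior) + 0.3·t(Senior) + 0.25·t(Manager)
Solving: t(Junior) = 2.9060, t(Senior) = 2.9060, t(Manager) = 3.0769.
Expected years from Senior to Trainee: 2.9060.

2.9060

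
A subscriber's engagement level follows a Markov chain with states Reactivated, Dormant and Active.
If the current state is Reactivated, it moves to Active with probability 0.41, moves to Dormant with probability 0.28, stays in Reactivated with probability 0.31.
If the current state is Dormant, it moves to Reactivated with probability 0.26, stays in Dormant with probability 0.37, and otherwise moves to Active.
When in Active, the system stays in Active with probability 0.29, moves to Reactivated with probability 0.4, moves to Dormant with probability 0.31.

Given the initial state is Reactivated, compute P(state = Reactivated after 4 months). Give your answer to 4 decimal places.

0.3260

Propagate the distribution vector 4 months from Reactivated.
After 0 months: (1.0000, 0.0000, 0.0000)
After 1 month: (0.3100, 0.2800, 0.4100)
After 2 months: (0.3329, 0.3175, 0.3496)
After 3 months: (0.3256, 0.3191, 0.3553)
After 4 months: (0.3260, 0.3194, 0.3546)
P(in Reactivated after 4 months) = 0.3260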